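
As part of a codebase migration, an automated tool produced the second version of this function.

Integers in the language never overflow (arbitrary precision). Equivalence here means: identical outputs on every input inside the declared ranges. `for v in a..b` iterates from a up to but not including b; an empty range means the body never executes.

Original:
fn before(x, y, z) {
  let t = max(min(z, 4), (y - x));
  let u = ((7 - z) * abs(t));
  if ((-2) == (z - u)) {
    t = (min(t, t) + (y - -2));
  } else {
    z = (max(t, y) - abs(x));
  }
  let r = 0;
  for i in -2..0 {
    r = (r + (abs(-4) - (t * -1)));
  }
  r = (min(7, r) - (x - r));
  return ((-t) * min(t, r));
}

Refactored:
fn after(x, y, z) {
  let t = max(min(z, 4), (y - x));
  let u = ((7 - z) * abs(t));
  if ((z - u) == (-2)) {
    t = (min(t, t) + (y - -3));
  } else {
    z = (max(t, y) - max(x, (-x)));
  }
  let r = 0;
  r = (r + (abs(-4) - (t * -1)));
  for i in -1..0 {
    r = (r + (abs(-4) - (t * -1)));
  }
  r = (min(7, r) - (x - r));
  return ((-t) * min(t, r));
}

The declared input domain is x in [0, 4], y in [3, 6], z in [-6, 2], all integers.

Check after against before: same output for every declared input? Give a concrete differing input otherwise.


Consider the input x=3, y=3, z=-2.
before: t=0, then u=0, then ((-2) == (z - u)) is true, then t=5, then r=0, then (i=-2), then r=9, then (i=-1), then r=18, then r=22, then returns -25
after: t=0, then u=0, then ((z - u) == (-2)) is true, then t=6, then r=0, then r=10, then (i=-1), then r=20, then r=24, then returns -36
-25 against -36: the behavior changed.
verdict: not equivalent; witness: x=3, y=3, z=-2


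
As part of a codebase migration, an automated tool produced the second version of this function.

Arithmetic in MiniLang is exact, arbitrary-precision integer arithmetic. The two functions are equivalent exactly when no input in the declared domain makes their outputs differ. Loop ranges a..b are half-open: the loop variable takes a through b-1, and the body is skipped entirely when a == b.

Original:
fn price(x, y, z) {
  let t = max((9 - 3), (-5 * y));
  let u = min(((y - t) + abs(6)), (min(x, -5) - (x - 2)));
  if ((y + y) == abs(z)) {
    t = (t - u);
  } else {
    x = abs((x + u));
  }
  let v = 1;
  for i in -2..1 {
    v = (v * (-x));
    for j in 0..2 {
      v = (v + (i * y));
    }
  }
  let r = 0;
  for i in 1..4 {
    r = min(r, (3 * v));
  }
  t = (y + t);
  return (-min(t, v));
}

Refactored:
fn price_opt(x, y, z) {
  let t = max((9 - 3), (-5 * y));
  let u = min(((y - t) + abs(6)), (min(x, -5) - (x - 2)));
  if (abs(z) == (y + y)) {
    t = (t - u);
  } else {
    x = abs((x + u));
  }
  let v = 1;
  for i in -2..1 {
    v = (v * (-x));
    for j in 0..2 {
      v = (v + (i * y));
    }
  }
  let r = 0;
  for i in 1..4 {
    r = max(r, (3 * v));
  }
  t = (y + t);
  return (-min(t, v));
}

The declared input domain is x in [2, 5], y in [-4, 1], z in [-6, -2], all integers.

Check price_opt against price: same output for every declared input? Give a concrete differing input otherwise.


The suspicious edit (`min(r, (3 * v))` became `max(r, (3 * v))`) never changes the result for any input inside the declared domain; all 120 inputs agree.
verdict: equivalent


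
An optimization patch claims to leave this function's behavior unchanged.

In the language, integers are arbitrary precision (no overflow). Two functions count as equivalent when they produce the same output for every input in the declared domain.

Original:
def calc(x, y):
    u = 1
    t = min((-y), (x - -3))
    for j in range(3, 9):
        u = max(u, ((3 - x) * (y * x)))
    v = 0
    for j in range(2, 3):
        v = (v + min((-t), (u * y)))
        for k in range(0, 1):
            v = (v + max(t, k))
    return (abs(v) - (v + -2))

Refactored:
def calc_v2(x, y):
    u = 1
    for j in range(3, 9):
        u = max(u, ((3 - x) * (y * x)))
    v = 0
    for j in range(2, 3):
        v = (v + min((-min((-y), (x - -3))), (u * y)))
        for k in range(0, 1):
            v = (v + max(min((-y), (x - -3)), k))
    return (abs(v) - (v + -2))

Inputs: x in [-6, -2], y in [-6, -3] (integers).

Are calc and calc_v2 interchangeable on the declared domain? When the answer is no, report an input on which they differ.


Reading the diff, among the changes: local variable names differ, plus arithmetic usage differs, plus statement counts differ, plus constant usage differs, plus min/max/abs usage differs.
One worked example (x=-6, y=-3) — calc: u becomes 1; next t becomes -3; next at j=3:; next u becomes 162; next at j=4:; next u becomes 162; next at j=5:; next u becomes 162; next at j=6:; next u becomes 162; next at j=7:; next u becomes 162; next at j=8:; next u becomes 162; next v becomes 0; next at j=2:; next v becomes -486; next at k=0:; next v becomes -486; next final value 974; calc_v2: u becomes 1; next at j=3:; next u becomes 162; next at j=4:; next u becomes 162; next at j=5:; next u becomes 162; next at j=6:; next u becomes 162; next at j=7:; next u becomes 162; next at j=8:; next u becomes 162; next v becomes 0; next at j=2:; next v becomes -486; next at k=0:; next v becomes -486; next final value 974; agreement on 974.
Sweeping the whole domain (20 inputs) finds no disagreement.
verdict: equivalent


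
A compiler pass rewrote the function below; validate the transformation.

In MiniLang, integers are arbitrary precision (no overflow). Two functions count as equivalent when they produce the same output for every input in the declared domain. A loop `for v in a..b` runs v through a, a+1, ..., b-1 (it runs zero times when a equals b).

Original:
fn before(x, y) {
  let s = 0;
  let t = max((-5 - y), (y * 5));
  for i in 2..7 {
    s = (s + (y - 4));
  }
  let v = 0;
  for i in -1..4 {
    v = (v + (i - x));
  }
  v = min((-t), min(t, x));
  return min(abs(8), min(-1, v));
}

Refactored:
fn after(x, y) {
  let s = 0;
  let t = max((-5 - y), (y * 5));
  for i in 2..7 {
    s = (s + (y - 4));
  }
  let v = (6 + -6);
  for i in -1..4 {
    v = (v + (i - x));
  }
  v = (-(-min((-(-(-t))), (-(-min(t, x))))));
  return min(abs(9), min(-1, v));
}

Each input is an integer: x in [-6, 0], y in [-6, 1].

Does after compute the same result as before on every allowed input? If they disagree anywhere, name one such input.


Equivalent. The one real change (`8` became `9`) has no effect anywhere in the declared ranges.
Across all 56 domain points the two functions coincide.
One worked example (x=-3, y=-6) — before: s=0, then t=1, then (i=2), then s=-10, then (i=3), then s=-20, then (i=4), then s=-30, then (i=5), then s=-40, then (i=6), then s=-50, then v=0, then (i=-1), then v=2, then (i=0), then v=5, then (i=1), then v=9, then (i=2), then v=14, then (i=3), then v=20, then v=-3, then returns -3; after: s=0, then t=1, then (i=2), then s=-10, then (i=3), then s=-20, then (i=4), then s=-30, then (i=5), then s=-40, then (i=6), then s=-50, then v=0, then (i=-1), then v=2, then (i=0), then v=5, then (i=1), then v=9, then (i=2), then v=14, then (i=3), then v=20, then v=-3, then returns -3; agreement on -3.
verdict: equivalent


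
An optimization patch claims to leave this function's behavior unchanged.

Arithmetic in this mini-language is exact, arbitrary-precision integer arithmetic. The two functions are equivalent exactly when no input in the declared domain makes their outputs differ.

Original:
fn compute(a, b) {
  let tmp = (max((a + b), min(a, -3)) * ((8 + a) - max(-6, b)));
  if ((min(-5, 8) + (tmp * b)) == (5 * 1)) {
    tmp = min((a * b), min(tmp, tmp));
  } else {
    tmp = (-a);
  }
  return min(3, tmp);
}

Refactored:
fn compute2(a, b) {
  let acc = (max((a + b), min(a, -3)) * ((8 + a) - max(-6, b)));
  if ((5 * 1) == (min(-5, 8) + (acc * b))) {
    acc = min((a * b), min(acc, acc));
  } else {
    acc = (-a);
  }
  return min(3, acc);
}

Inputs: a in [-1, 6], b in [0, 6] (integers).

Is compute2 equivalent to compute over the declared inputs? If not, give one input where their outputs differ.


Equivalent — the differences include local variable names differ, yet no declared input distinguishes the two.
Tracing a=5, b=3: compute: tmp=80, then ((min(-5, 8) + (tmp * b)) == (5 * 1)) is false, then tmp=-5, then returns -5 | compute2: acc=80, then ((5 * 1) == (min(-5, 8) + (acc * b))) is false, then acc=-5, then returns -5 — matching result -5.
Every one of the 56 inputs gives matching results.
verdict: equivalent


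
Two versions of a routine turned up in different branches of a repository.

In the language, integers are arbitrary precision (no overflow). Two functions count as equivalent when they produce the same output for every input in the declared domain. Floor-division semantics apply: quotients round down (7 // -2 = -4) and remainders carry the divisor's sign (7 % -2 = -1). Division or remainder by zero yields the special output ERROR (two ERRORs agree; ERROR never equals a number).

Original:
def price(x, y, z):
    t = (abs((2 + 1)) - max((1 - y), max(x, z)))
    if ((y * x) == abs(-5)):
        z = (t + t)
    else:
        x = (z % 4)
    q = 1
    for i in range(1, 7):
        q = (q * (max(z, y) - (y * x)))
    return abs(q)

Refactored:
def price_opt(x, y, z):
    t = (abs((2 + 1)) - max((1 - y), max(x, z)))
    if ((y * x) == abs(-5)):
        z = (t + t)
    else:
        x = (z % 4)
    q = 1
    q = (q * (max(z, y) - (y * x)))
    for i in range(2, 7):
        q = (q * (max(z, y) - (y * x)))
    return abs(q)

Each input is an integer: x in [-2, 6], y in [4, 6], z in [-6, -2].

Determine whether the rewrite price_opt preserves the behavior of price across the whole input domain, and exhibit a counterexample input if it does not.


Equivalent — the differences include min/max/abs usage differs; also statement counts differ; also loop structure differs; also arithmetic usage differs, yet no declared input distinguishes the two.
Spot check at x=6, y=5, z=-6 — price: t becomes -3; next ((y * x) == abs(-5)) evaluates to false; next x becomes 2; next q becomes 1; next at i=1:; next q becomes -5; next at i=2:; next q becomes 25; next at i=3:; next q becomes -125; next at i=4:; next q becomes 625; next at i=5:; next q becomes -3125; next at i=6:; next q becomes 15625; next final value 15625. price_opt: t becomes -3; next ((y * x) == abs(-5)) evaluates to false; next x becomes 2; next q becomes 1; next q becomes -5; next at i=2:; next q becomes 25; next at i=3:; next q becomes -125; next at i=4:; next q becomes 625; next at i=5:; next q becomes -3125; next at i=6:; next q becomes 15625; next final value 15625. Both give 15625.
Checked all 135 inputs in the declared domain: the outputs agree on every one.
verdict: equivalent


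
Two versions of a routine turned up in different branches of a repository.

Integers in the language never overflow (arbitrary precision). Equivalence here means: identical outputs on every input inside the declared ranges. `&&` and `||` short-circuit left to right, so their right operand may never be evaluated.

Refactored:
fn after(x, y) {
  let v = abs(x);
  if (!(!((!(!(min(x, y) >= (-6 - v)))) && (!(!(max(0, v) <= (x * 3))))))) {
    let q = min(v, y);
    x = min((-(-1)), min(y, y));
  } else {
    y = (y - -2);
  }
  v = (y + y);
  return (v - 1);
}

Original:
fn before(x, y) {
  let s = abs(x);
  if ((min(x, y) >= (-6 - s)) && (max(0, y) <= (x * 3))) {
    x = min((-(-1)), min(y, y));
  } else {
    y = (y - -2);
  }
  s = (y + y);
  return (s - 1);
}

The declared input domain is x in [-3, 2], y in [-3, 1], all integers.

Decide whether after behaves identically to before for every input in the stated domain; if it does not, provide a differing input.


At x=0, y=1: before gives 5, after gives 1.
verdict: not equivalent; witness: x=0, y=1


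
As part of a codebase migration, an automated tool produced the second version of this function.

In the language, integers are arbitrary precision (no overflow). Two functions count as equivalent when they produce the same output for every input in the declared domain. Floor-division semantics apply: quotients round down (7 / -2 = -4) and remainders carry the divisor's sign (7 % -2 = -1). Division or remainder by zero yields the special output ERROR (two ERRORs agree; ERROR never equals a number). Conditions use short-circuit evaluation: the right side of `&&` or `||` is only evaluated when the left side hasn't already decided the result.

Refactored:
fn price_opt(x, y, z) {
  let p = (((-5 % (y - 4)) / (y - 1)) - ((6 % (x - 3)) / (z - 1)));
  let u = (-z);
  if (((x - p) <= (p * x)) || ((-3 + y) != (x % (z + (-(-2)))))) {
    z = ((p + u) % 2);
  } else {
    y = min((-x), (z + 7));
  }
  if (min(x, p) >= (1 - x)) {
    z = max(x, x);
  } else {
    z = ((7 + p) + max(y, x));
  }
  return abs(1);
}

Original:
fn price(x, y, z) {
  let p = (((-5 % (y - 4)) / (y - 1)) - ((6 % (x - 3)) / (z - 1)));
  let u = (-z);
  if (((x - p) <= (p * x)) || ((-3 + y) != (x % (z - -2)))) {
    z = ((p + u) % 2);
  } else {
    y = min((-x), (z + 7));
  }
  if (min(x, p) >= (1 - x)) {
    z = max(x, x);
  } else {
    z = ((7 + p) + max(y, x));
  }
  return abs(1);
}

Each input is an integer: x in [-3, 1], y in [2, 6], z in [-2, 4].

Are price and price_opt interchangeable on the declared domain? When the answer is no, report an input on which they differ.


The two are interchangeable: arithmetic usage differs, and every declared input agrees.
As a probe, take x=-1, y=2, z=2: price runs p := 1 | u := -2 | (((x - p) <= (p * x)) || ((-3 + y) != (x % (z - -2)))): true | z := 1 | (min(x, p) >= (1 - x)): false | z := 10 | result 1; price_opt runs p := 1 | u := -2 | (((x - p) <= (p * x)) || ((-3 + y) != (x % (z + (-(-2)))))): true | z := 1 | (min(x, p) >= (1 - x)): false | z := 10 | result 1; both end at 1.
Checked all 175 inputs in the declared domain: the outputs agree on every one.
verdict: equivalent


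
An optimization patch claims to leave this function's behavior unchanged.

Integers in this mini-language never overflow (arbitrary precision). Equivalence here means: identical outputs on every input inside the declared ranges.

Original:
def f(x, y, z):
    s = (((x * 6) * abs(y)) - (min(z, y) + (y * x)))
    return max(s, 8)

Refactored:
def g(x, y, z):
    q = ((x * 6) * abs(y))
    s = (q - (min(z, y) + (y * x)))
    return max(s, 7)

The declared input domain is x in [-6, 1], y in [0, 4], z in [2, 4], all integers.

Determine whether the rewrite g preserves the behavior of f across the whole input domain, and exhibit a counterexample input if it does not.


Take x=-6, y=0, z=2.
f: s := 0 | result 8
g: q := 0 | s := 0 | result 7
8 vs 7 — the two versions disagree here.
verdict: not equivalent; witness: x=-6, y=0, z=2


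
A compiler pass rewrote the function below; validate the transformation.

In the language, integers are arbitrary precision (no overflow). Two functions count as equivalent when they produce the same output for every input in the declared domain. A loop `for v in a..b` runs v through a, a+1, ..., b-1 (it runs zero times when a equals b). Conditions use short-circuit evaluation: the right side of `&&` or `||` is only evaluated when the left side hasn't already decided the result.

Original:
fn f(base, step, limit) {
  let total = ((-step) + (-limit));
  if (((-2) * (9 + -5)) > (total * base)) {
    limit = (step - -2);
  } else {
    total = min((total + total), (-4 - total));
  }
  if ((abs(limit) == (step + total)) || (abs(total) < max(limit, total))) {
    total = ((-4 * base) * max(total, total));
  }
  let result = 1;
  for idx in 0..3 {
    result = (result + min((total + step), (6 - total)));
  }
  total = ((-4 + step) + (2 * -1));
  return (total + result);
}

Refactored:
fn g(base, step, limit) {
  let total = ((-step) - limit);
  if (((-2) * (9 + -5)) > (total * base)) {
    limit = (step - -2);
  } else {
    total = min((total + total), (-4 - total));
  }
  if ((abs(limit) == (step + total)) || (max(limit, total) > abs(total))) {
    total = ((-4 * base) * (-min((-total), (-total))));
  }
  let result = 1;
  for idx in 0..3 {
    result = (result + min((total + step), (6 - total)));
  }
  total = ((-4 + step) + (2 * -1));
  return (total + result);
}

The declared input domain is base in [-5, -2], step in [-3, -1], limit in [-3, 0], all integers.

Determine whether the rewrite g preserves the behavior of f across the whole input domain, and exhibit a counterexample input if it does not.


Behavior is preserved: although min/max/abs usage differs; also arithmetic usage differs; also comparison usage differs, the outputs never diverge.
Tracing base=-2, step=-2, limit=-1: f: total=3, then (((-2) * (9 + -5)) > (total * base)) is false, then total=-7, then ((abs(limit) == (step + total)) || (abs(total) < max(limit, total))) is false, then result=1, then (idx=0), then result=-8, then (idx=1), then result=-17, then (idx=2), then result=-26, then total=-8, then returns -34 | g: total=3, then (((-2) * (9 + -5)) > (total * base)) is false, then total=-7, then ((abs(limit) == (step + total)) || (max(limit, total) > abs(total))) is false, then result=1, then (idx=0), then result=-8, then (idx=1), then result=-17, then (idx=2), then result=-26, then total=-8, then returns -34 — matching result -34.
Across all 48 domain points the two functions coincide.
verdict: equivalent


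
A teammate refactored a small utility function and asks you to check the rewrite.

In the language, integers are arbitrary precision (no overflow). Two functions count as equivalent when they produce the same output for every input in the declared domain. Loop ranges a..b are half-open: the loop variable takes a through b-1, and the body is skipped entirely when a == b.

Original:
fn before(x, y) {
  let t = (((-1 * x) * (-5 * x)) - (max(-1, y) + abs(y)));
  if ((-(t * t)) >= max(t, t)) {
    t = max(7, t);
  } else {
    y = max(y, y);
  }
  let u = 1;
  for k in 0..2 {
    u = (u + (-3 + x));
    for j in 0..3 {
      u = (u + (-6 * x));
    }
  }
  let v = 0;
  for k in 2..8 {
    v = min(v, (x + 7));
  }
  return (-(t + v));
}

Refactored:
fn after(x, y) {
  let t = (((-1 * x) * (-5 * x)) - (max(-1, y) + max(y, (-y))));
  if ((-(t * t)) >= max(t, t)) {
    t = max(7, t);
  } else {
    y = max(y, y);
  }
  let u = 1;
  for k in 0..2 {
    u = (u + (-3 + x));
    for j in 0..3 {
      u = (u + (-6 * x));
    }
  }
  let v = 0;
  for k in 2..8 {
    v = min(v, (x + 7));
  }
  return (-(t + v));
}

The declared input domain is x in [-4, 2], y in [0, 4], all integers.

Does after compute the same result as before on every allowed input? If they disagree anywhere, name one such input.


This is a faithful refactor — min/max/abs usage differs, but the computed results match everywhere.
One worked example (x=2, y=2) — before: t := 16 | ((-(t * t)) >= max(t, t)): false | y := 2 | u := 1 | iter k=0: | u := 0 | iter j=0: | u := -12 | iter j=1: | u := -24 | iter j=2: | u := -36 | iter k=1: | u := -37 | iter j=0: | u := -49 | iter j=1: | u := -61 | iter j=2: | u := -73 | v := 0 | iter k=2: | v := 0 | iter k=3: | v := 0 | iter k=4: | v := 0 | iter k=5: | v := 0 | iter k=6: | v := 0 | iter k=7: | v := 0 | result -16; after: t := 16 | ((-(t * t)) >= max(t, t)): false | y := 2 | u := 1 | iter k=0: | u := 0 | iter j=0: | u := -12 | iter j=1: | u := -24 | iter j=2: | u := -36 | iter k=1: | u := -37 | iter j=0: | u := -49 | iter j=1: | u := -61 | iter j=2: | u := -73 | v := 0 | iter k=2: | v := 0 | iter k=3: | v := 0 | iter k=4: | v := 0 | iter k=5: | v := 0 | iter k=6: | v := 0 | iter k=7: | v := 0 | result -16; agreement on -16.
Sweeping the whole domain (35 inputs) finds no disagreement.
verdict: equivalent


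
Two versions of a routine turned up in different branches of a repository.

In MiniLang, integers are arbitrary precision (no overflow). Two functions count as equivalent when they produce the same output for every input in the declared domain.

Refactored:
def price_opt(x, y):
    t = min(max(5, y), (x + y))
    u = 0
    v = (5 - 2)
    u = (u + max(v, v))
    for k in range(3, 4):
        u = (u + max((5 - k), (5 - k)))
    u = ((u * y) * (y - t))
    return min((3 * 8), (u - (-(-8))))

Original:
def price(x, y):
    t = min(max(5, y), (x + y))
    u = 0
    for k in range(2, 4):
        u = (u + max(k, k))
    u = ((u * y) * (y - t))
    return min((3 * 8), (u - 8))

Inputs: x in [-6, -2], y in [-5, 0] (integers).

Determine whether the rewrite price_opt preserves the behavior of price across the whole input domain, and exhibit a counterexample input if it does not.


The two versions differ — the changes include loop structure differs, local variable names differ, min/max/abs usage differs, statement counts differ, arithmetic usage differs, constant usage differs.
One worked example (x=-2, y=-2) — price: t = -4; u = 0; [k=2]; u = 2; [k=3]; u = 5; u = -20; return -28; price_opt: t = -4; u = 0; v = 3; u = 3; [k=3]; u = 5; u = -20; return -28; agreement on -28.
Every one of the 30 inputs gives matching results.
verdict: equivalent


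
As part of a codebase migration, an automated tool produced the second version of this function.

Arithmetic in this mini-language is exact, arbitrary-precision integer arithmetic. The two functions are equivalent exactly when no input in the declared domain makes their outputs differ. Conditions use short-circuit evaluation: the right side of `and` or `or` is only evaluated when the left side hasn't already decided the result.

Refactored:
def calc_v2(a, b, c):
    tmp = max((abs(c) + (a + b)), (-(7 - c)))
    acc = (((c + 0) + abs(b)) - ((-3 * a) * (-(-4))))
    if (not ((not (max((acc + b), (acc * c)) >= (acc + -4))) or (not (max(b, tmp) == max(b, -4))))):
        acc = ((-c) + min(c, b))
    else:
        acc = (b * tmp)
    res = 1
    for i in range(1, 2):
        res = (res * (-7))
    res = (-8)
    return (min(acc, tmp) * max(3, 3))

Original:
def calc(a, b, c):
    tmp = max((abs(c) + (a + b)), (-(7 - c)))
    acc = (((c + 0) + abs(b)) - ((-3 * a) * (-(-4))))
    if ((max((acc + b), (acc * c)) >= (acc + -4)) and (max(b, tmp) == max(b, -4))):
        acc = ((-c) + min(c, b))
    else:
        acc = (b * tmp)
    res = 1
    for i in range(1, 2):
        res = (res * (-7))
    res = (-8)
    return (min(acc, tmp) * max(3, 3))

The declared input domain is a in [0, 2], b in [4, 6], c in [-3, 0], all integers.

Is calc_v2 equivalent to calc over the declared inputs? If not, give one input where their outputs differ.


Equivalent — the differences include boolean connective usage differs, yet no declared input distinguishes the two.
As a probe, take a=1, b=5, c=-1: calc runs tmp becomes 7; next acc becomes 16; next ((max((acc + b), (acc * c)) >= (acc + -4)) and (max(b, tmp) == max(b, -4))) evaluates to false; next acc becomes 35; next res becomes 1; next at i=1:; next res becomes -7; next res becomes -8; next final value 21; calc_v2 runs tmp becomes 7; next acc becomes 16; next (not ((not (max((acc + b), (acc * c)) >= (acc + -4))) or (not (max(b, tmp) == max(b, -4))))) evaluates to false; next acc becomes 35; next res becomes 1; next at i=1:; next res becomes -7; next res becomes -8; next final value 21; both end at 21.
Every one of the 36 inputs gives matching results.
verdict: equivalent


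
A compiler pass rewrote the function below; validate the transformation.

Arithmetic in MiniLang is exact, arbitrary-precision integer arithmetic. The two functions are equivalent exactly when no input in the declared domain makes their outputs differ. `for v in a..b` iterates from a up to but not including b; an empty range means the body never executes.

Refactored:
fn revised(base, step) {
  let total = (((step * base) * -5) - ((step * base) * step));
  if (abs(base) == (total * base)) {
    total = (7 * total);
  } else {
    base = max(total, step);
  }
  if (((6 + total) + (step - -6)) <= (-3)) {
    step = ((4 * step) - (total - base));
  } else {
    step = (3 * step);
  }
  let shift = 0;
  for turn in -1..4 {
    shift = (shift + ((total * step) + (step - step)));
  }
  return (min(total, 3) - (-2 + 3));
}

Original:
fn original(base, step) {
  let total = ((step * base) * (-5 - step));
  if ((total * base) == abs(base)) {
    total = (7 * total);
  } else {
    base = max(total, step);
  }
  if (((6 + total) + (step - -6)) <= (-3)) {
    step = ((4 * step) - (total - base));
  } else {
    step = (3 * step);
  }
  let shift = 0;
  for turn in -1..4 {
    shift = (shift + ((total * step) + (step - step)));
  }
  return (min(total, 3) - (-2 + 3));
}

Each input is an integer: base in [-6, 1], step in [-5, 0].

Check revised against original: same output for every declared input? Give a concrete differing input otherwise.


Side by side, the visible changes include: arithmetic usage differs.
Tracing base=-5, step=0: original: total=0, then ((total * base) == abs(base)) is false, then base=0, then (((6 + total) + (step - -6)) <= (-3)) is false, then step=0, then shift=0, then (turn=-1), then shift=0, then (turn=0), then shift=0, then (turn=1), then shift=0, then (turn=2), then shift=0, then (turn=3), then shift=0, then returns -1 | revised: total=0, then (abs(base) == (total * base)) is false, then base=0, then (((6 + total) + (step - -6)) <= (-3)) is false, then step=0, then shift=0, then (turn=-1), then shift=0, then (turn=0), then shift=0, then (turn=1), then shift=0, then (turn=2), then shift=0, then (turn=3), then shift=0, then returns -1 — matching result -1.
An exhaustive pass over the 48 declared inputs shows identical outputs.
verdict: equivalent


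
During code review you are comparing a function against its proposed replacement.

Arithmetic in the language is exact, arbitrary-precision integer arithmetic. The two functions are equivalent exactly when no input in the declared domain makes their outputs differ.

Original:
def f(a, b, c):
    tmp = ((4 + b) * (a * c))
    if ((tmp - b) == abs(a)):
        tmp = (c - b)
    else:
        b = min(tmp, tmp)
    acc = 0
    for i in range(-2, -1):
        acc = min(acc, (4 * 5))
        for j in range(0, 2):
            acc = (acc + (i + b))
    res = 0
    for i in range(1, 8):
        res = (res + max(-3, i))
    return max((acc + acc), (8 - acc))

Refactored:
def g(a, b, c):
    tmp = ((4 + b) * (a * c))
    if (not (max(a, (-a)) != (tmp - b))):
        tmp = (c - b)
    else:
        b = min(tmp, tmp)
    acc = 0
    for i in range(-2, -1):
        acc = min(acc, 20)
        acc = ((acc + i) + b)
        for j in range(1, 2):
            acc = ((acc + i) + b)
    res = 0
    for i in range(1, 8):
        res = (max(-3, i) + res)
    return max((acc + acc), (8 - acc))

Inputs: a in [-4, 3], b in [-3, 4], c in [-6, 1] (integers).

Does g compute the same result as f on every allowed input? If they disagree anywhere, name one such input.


The two versions differ — the changes include constant usage differs, plus loop structure differs, plus comparison usage differs, plus statement counts differ, plus min/max/abs usage differs, plus boolean connective usage differs, plus arithmetic usage differs.
As a probe, take a=0, b=2, c=-1: f runs tmp := 0 | ((tmp - b) == abs(a)): false | b := 0 | acc := 0 | iter i=-2: | acc := 0 | iter j=0: | acc := -2 | iter j=1: | acc := -4 | res := 0 | iter i=1: | res := 1 | iter i=2: | res := 3 | iter i=3: | res := 6 | iter i=4: | res := 10 | iter i=5: | res := 15 | iter i=6: | res := 21 | iter i=7: | res := 28 | result 12; g runs tmp := 0 | (not (max(a, (-a)) != (tmp - b))): false | b := 0 | acc := 0 | iter i=-2: | acc := 0 | acc := -2 | iter j=1: | acc := -4 | res := 0 | iter i=1: | res := 1 | iter i=2: | res := 3 | iter i=3: | res := 6 | iter i=4: | res := 10 | iter i=5: | res := 15 | iter i=6: | res := 21 | iter i=7: | res := 28 | result 12; both end at 12.
Every one of the 512 inputs gives matching results.
verdict: equivalent


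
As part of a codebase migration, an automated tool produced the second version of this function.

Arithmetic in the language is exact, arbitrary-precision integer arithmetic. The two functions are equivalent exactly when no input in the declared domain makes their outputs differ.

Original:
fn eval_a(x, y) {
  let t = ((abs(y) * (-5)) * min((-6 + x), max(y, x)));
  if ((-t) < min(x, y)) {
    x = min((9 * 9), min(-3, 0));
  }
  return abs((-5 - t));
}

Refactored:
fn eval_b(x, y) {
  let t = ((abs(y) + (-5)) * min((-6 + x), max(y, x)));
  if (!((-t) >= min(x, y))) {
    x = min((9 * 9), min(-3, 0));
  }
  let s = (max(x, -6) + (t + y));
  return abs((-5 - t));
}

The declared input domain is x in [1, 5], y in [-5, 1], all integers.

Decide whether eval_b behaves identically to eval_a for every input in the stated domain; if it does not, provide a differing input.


Evaluate both at x=1, y=-5.
eval_a: t becomes 125; next ((-t) < min(x, y)) evaluates to true; next x becomes -3; next final value 130
eval_b: t becomes 0; next (!((-t) >= min(x, y))) evaluates to false; next s becomes -4; next final value 5
130 != 5, so the rewrite changes behavior.
verdict: not equivalent; witness: x=1, y=-5


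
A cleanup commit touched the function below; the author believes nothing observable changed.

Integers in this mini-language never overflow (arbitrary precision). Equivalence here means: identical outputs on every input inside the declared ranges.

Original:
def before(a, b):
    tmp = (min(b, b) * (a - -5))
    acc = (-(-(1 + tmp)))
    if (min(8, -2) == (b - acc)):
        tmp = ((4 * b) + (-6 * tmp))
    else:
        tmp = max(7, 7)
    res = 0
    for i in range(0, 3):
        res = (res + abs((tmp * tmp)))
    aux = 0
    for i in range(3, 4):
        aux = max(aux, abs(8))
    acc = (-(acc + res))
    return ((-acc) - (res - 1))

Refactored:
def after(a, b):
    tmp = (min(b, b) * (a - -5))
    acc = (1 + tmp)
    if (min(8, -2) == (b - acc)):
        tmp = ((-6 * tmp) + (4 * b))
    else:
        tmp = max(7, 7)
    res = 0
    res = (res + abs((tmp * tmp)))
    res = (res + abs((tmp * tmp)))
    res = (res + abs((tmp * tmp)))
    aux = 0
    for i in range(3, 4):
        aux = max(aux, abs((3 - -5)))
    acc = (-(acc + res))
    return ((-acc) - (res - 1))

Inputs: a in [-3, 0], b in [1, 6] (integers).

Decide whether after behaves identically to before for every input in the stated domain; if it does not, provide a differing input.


Comparing the listings, the differences include: statement counts differ; also min/max/abs usage differs; also constant usage differs; also loop structure differs; also arithmetic usage differs.
Tracing a=-3, b=6: before: tmp=12, then acc=13, then (min(8, -2) == (b - acc)) is false, then tmp=7, then res=0, then (i=0), then res=49, then (i=1), then res=98, then (i=2), then res=147, then aux=0, then (i=3), then aux=8, then acc=-160, then returns 14 | after: tmp=12, then acc=13, then (min(8, -2) == (b - acc)) is false, then tmp=7, then res=0, then res=49, then res=98, then res=147, then aux=0, then (i=3), then aux=8, then acc=-160, then returns 14 — matching result 14.
Sweeping the whole domain (24 inputs) finds no disagreement.
verdict: equivalent


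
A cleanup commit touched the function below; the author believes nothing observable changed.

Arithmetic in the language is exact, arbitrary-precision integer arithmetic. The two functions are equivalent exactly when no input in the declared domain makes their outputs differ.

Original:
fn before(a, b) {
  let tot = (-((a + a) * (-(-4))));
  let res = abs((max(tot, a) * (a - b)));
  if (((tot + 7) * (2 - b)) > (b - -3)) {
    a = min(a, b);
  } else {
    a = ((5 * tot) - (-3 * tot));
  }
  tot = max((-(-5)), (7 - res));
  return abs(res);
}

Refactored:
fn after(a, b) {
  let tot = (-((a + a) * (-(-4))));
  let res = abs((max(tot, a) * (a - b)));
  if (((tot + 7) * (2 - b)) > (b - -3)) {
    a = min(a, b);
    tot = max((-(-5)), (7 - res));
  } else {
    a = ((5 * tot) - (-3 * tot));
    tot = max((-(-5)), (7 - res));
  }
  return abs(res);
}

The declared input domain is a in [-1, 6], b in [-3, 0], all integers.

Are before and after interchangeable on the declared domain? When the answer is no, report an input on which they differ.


Equivalent — the differences include statement counts differ; and min/max/abs usage differs; and constant usage differs; and arithmetic usage differs, yet no declared input distinguishes the two.
Tracing a=3, b=-1: before: tot=-24, then res=12, then (((tot + 7) * (2 - b)) > (b - -3)) is false, then a=-192, then tot=5, then returns 12 | after: tot=-24, then res=12, then (((tot + 7) * (2 - b)) > (b - -3)) is false, then a=-192, then tot=5, then returns 12 — matching result 12.
Checked all 32 inputs in the declared domain: the outputs agree on every one.
verdict: equivalent


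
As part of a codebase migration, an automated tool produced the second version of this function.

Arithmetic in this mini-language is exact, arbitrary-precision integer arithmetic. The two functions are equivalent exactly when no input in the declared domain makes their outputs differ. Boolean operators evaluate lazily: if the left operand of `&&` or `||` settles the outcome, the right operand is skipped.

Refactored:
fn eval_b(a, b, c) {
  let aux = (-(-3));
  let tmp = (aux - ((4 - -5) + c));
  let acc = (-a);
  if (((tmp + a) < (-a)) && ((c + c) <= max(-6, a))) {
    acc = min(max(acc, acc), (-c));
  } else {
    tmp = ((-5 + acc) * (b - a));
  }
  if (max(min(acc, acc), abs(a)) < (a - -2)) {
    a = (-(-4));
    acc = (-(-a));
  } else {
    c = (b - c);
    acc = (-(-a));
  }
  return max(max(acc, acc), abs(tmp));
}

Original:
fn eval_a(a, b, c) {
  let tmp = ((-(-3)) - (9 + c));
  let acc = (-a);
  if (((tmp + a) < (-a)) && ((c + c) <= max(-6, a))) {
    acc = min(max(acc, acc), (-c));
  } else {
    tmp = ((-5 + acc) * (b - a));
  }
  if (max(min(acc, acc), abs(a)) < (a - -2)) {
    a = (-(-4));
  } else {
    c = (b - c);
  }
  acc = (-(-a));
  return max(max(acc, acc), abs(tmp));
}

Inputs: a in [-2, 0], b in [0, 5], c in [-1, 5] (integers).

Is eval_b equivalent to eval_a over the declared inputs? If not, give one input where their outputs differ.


Changes here: constant usage differs, arithmetic usage differs, statement counts differ, local variable names differ; the full 126-point sweep finds no disagreement.
verdict: equivalent


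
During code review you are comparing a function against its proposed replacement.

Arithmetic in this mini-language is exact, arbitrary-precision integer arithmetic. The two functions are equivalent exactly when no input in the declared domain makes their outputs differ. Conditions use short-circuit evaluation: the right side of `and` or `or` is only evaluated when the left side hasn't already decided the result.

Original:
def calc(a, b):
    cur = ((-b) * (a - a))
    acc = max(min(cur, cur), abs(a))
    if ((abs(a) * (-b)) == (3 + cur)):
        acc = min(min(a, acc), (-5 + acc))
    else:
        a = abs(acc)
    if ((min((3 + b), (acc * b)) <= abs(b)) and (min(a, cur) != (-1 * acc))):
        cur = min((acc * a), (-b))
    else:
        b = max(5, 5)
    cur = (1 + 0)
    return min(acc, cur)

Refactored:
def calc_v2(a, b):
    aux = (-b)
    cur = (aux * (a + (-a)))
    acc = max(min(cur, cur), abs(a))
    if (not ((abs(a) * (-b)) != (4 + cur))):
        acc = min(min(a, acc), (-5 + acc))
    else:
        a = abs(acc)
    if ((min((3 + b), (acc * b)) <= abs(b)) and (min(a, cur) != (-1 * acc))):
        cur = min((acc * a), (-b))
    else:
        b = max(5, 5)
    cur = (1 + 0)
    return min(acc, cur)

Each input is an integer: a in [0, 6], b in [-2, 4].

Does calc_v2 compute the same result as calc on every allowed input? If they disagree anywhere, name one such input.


The rewrite breaks on a=2, b=-2, where the results are 1 and -3.
calc: cur becomes 0; next acc becomes 2; next ((abs(a) * (-b)) == (3 + cur)) evaluates to false; next a becomes 2; next ((min((3 + b), (acc * b)) <= abs(b)) and (min(a, cur) != (-1 * acc))) evaluates to true; next cur becomes 2; next cur becomes 1; next final value 1
calc_v2: aux becomes 2; next cur becomes 0; next acc becomes 2; next (not ((abs(a) * (-b)) != (4 + cur))) evaluates to true; next acc becomes -3; next ((min((3 + b), (acc * b)) <= abs(b)) and (min(a, cur) != (-1 * acc))) evaluates to true; next cur becomes -6; next cur becomes 1; next final value -3
verdict: not equivalent; witness: a=2, b=-2


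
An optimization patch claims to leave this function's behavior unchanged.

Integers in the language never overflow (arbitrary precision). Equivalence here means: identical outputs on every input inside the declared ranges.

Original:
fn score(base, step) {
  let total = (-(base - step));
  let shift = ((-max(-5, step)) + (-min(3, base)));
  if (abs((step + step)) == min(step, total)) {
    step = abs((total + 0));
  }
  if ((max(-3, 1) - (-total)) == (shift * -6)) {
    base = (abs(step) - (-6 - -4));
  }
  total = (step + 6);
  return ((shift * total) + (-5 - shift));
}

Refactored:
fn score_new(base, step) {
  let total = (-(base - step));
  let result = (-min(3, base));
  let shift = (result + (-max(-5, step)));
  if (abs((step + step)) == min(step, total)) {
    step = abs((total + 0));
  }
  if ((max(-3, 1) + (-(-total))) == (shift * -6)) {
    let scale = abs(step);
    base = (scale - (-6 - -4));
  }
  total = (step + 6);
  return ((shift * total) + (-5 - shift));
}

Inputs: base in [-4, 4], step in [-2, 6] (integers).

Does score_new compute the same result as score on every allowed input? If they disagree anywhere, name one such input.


Changes here: statement counts differ; also local variable names differ; also arithmetic usage differs; the full 81-point sweep finds no disagreement.
verdict: equivalent


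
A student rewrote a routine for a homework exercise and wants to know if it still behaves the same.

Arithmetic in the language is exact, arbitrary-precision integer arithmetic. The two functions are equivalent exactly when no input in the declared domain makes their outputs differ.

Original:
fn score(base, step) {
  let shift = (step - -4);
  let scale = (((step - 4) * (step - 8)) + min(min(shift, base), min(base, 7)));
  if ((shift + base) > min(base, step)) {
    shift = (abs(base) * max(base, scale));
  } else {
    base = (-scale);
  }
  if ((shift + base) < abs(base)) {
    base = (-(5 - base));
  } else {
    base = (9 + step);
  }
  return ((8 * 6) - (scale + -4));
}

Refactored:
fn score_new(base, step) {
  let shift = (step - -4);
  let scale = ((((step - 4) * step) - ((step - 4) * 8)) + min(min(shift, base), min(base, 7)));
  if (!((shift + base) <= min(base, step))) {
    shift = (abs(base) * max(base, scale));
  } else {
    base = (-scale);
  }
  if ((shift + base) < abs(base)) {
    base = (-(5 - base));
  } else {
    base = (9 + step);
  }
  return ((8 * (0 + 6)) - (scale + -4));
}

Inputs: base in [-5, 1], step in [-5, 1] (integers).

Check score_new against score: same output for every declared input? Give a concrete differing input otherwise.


This is a faithful refactor — boolean connective usage differs; and constant usage differs; and arithmetic usage differs; and comparison usage differs, but the computed results match everywhere.
Tracing base=-5, step=0: score: shift := 4 | scale := 27 | ((shift + base) > min(base, step)): true | shift := 135 | ((shift + base) < abs(base)): false | base := 9 | result 25 | score_new: shift := 4 | scale := 27 | (!((shift + base) <= min(base, step))): true | shift := 135 | ((shift + base) < abs(base)): false | base := 9 | result 25 — matching result 25.
Every one of the 49 inputs gives matching results.
verdict: equivalent


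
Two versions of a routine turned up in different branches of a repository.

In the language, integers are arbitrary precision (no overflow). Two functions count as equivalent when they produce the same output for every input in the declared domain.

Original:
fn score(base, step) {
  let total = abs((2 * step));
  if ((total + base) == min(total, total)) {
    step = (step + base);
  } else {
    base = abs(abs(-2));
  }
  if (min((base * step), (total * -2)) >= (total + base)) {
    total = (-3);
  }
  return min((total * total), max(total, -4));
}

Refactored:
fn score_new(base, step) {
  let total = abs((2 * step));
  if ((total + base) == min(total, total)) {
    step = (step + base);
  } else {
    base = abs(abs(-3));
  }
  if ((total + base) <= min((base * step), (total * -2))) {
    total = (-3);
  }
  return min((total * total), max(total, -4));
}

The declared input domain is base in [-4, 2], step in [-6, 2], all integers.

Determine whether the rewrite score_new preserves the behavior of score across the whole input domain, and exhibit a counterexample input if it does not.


Equivalent. The edit looks behavioral (`-2` became `-3`), but over these ranges it never changes the outcome.
An exhaustive pass over the 63 declared inputs shows identical outputs.
One worked example (base=-2, step=1) — score: total becomes 2; next ((total + base) == min(total, total)) evaluates to false; next base becomes 2; next (min((base * step), (total * -2)) >= (total + base)) evaluates to false; next final value 2; score_new: total becomes 2; next ((total + base) == min(total, total)) evaluates to false; next base becomes 3; next ((total + base) <= min((base * step), (total * -2))) evaluates to false; next final value 2; agreement on 2.
verdict: equivalent
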